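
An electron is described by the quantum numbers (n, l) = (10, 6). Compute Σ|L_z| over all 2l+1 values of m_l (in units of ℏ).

Σ|L_z| = 42 ℏ

m_l runs from −6 to 6, i.e. {-6, -5, -4, -3, -2, -1, 0, 1, 2, 3, 4, 5, 6}.
Σ|m_l| = l(l+1) = 42.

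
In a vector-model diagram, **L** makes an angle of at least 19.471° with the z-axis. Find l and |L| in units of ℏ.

At minimum angle, m_l = l, so cos θ = l/√(l(l+1)); cos²θ = l/(l+1) = 0.8889.
Thus l = 0.8889/(1 − 0.8889) ≈ 8.
Then |L| = ℏ√(8·9) = 6√2 ℏ.

l = 8, |L| = 6√2 ℏ ≈ 8.485ℏ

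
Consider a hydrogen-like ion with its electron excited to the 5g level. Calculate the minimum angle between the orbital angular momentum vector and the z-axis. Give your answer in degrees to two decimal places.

The 5g level has l = 4.
|L| = √(l(l+1)) ℏ = 2√5 ℏ.
The smallest angle corresponds to the largest L_z, i.e. m_l = l = 4, giving L_z = 4ℏ.
cos θ_min = 4/√20, so θ_min ≈ 26.57°.

θ_min ≈ 26.57°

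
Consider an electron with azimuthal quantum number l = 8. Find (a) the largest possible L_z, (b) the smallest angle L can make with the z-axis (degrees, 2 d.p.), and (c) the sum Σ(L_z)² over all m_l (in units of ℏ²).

L_z,max = 8ℏ; θ_min ≈ 19.47°; Σ(L_z)² = 408 ℏ²

L_z,max = lℏ = 8ℏ.
cos θ_min = 8/√72, so θ_min ≈ 19.47°.
Σ m_l² = 408, so Σ(L_z)² = 408 ℏ².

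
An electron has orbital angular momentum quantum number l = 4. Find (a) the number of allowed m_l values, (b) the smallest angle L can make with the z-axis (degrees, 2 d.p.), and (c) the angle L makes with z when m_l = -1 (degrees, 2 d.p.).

There are 2l+1 = 9 values of m_l.
cos θ_min = 4/√20, so θ_min ≈ 26.57°.
For m_l = -1: cos θ = -1/√20, θ ≈ 102.92°.

9 values; θ_min ≈ 26.57°; θ(m_l=-1) ≈ 102.92°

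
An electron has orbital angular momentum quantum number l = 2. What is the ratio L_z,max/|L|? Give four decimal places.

|L| = √6 ℏ ≈ 2.4495ℏ, while L_z,max = lℏ = 2ℏ.
L_z,max/|L| = 2/√6 = 0.8165.

L_z,max/|L| = 0.8165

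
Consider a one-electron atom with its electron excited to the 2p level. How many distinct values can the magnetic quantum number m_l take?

The 2p level has l = 1.
The number of m_l values is 2l + 1 = 2·1 + 1 = 3.

3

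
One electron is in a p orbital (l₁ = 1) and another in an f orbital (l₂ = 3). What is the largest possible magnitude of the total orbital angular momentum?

|L_tot|_max = 2√5 ℏ ≈ 4.472ℏ

By the triangle rule, |l₁ − l₂| ≤ L ≤ l₁ + l₂.
Allowed values: L = 2, 3, 4.
The largest magnitude corresponds to L = 4: |L_tot| = ℏ√(4·5) = 2√5 ℏ.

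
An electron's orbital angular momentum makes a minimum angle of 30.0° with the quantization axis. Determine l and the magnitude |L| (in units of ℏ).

l = 3, |L| = 2√3 ℏ ≈ 3.464ℏ

cos θ_min = l/√(l(l+1)) = √(l/(l+1)), so l/(l+1) = cos²(30.0°) = 0.7500.
Thus l = 0.7500/(1 − 0.7500) ≈ 3.
Then |L| = ℏ√(3·4) = 2√3 ℏ.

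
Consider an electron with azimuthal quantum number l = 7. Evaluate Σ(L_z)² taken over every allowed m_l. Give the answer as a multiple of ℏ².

The allowed m_l values are -7, -6, -5, -4, -3, -2, -1, 0, 1, 2, 3, 4, 5, 6, 7.
Σ m_l² = 2·(1 + 4 + 9 + 16 + 25 + 36 + 49) = 280.

Σ(L_z)² = 280 ℏ²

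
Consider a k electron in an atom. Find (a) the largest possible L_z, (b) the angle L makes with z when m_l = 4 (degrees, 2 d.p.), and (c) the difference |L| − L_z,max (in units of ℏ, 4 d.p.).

K corresponds to l = 7.
L_z,max = lℏ = 7ℏ.
For m_l = 4: cos θ = 4/√56, θ ≈ 57.69°.
|L| − L_z,max = (2√14 − 7)ℏ ≈ 0.4833ℏ.

L_z,max = 7ℏ; θ(m_l=4) ≈ 57.69°; |L|−L_z,max ≈ 0.4833ℏ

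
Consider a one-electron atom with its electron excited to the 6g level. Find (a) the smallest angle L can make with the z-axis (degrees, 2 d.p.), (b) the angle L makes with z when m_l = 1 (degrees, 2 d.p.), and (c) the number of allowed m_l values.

θ_min ≈ 26.57°; θ(m_l=1) ≈ 77.08°; 9 values

The 6g level has l = 4.
cos θ_min = 4/√20, so θ_min ≈ 26.57°.
For m_l = 1: cos θ = 1/√20, θ ≈ 77.08°.
There are 2l+1 = 9 values of m_l.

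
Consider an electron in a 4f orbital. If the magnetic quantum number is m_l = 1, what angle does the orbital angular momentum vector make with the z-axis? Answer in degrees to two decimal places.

For 4f, l = 3.
|L| = √(l(l+1)) ℏ = 2√3 ℏ.
L_z = m_l ℏ = 1ℏ.
cos θ = L_z/|L| = 1/√12, so θ ≈ 73.22°.

θ ≈ 73.22°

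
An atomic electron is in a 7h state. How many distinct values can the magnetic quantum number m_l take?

11

The 7h subshell has l = 5.
The number of m_l values is 2l + 1 = 2·5 + 1 = 11.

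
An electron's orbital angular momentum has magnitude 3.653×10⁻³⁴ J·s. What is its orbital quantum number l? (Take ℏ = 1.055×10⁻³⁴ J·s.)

l = 3

|L|/ℏ = (3.653×10⁻³⁴)/(1.055×10⁻³⁴) ≈ 3.463.
(|L|/ℏ)² = l(l+1) ≈ 11.99 ⇒ l = 3.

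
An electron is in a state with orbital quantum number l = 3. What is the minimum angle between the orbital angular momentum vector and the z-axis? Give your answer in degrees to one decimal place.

θ_min ≈ 30.0°

|L|² = l(l+1)ℏ² = 12ℏ², so |L| = 2√3 ℏ.
The smallest angle corresponds to the largest L_z, i.e. m_l = l = 3, giving L_z = 3ℏ.
cos θ_min = 3/√12, so θ_min ≈ 30.0°.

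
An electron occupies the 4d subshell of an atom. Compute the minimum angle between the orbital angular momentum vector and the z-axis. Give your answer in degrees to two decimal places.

4d means n = 4, l = 2.
|L| = ℏ√(l(l+1)) = √6 ℏ.
The smallest angle corresponds to the largest L_z, i.e. m_l = l = 2, giving L_z = 2ℏ.
cos θ_min = 2/√6, so θ_min ≈ 35.26°.

θ_min ≈ 35.26°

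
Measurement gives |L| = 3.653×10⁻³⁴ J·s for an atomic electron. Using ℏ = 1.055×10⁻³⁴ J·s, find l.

l = 3

|L|/ℏ = (3.653×10⁻³⁴)/(1.055×10⁻³⁴) ≈ 3.463.
l(l+1) ≈ 3.463² ≈ 11.99, so l = 3.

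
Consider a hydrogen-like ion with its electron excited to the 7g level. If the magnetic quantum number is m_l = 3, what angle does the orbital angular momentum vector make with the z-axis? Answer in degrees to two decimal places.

The 7g level has l = 4.
|L|² = l(l+1)ℏ² = 20ℏ², so |L| = 2√5 ℏ.
L_z = m_l ℏ = 3ℏ.
cos θ = L_z/|L| = 3/√20, so θ ≈ 47.87°.

θ ≈ 47.87°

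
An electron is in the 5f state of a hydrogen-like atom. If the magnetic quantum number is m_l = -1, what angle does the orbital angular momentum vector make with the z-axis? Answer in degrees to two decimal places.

θ ≈ 106.78°

The 5f subshell has l = 3.
|L| = √(l(l+1)) ℏ = 2√3 ℏ.
L_z = m_l ℏ = −1ℏ.
cos θ = L_z/|L| = -1/√12, so θ ≈ 106.78°.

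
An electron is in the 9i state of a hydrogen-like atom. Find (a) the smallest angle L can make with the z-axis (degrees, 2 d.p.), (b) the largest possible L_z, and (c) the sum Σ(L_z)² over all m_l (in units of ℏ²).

θ_min ≈ 22.21°; L_z,max = 6ℏ; Σ(L_z)² = 182 ℏ²

The 9i subshell has l = 6.
cos θ_min = 6/√42, so θ_min ≈ 22.21°.
L_z,max = lℏ = 6ℏ.
Σ m_l² = 182, so Σ(L_z)² = 182 ℏ².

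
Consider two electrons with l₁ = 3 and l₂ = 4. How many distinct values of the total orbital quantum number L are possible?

L runs from |3 − 4| = 1 to 3 + 4 = 7.
L ∈ {1, 2, 3, 4, 5, 6, 7}.
That is 7 values.

7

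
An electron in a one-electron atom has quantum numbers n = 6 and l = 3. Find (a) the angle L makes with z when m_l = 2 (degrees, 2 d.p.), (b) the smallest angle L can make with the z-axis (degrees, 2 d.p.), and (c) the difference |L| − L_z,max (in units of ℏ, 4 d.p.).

θ(m_l=2) ≈ 54.74°; θ_min ≈ 30.00°; |L|−L_z,max ≈ 0.4641ℏ

For m_l = 2: cos θ = 2/√12, θ ≈ 54.74°.
cos θ_min = 3/√12, so θ_min ≈ 30.00°.
|L| − L_z,max = (2√3 − 3)ℏ ≈ 0.4641ℏ.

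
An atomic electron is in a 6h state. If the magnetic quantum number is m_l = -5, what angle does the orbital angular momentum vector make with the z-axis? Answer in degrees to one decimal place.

6h means n = 6, l = 5.
|L|² = l(l+1)ℏ² = 30ℏ², so |L| = √30 ℏ.
L_z = m_l ℏ = −5ℏ.
cos θ = L_z/|L| = -5/√30, so θ ≈ 155.9°.

θ ≈ 155.9°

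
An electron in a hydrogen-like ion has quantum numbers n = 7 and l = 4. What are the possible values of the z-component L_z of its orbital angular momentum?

L_z ∈ {−4ℏ, −3ℏ, −2ℏ, −ℏ, 0, ℏ, 2ℏ, 3ℏ, 4ℏ}

L_z = m_l ℏ with m_l ranging from −l to +l in integer steps.
For l = 4: m_l ∈ {-4, -3, -2, -1, 0, 1, 2, 3, 4}.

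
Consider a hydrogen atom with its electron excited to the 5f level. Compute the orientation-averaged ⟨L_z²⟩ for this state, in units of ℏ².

⟨L_z²⟩ = 4 ℏ²

The 5f level has l = 3.
The allowed m_l values are -3, -2, -1, 0, 1, 2, 3.
⟨L_z²⟩ = ℏ²·l(l+1)/3 = 4ℏ².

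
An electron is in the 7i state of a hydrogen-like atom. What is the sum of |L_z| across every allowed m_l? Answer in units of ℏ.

Σ|L_z| = 42 ℏ

7i means n = 7, l = 6.
m_l runs from −6 to 6, i.e. {-6, -5, -4, -3, -2, -1, 0, 1, 2, 3, 4, 5, 6}.
Σ|m_l| = l(l+1) = 42.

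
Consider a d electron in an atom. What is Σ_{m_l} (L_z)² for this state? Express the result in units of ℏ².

A d state has l = 2.
The allowed m_l values are -2, -1, 0, 1, 2.
Summing m² from −2 to 2: Σ m_l² = 10.

Σ(L_z)² = 10 ℏ²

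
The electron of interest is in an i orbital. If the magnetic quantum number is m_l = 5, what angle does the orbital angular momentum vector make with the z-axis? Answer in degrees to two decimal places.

The letter i corresponds to l = 6.
|L| = ℏ√(l(l+1)) = √42 ℏ.
L_z = m_l ℏ = 5ℏ.
cos θ = L_z/|L| = 5/√42, so θ ≈ 39.51°.

θ ≈ 39.51°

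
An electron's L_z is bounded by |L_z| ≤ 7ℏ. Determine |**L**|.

|L| = 2√14 ℏ ≈ 7.483ℏ

The maximum L_z equals lℏ, giving l = 7.
Then |L| = ℏ√(7·8) = 2√14 ℏ.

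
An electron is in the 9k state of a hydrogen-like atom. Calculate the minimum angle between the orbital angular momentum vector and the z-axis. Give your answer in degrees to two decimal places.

θ_min ≈ 20.70°

For 9k, l = 7.
|L|² = l(l+1)ℏ² = 56ℏ², so |L| = 2√14 ℏ.
The smallest angle corresponds to the largest L_z, i.e. m_l = l = 7, giving L_z = 7ℏ.
cos θ_min = 7/√56, so θ_min ≈ 20.70°.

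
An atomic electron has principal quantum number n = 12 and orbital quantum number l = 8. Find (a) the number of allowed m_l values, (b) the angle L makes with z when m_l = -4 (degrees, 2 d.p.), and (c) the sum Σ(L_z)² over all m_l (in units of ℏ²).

There are 2l+1 = 17 values of m_l.
For m_l = -4: cos θ = -4/√72, θ ≈ 118.13°.
Σ m_l² = 408, so Σ(L_z)² = 408 ℏ².

17 values; θ(m_l=-4) ≈ 118.13°; Σ(L_z)² = 408 ℏ²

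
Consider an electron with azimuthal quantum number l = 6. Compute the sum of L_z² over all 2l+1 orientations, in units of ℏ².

m_l ∈ {-6, -5, -4, -3, -2, -1, 0, 1, 2, 3, 4, 5, 6}.
Σ m_l² = l(l+1)(2l+1)/3 = 6·7·13/3 = 182.

Σ(L_z)² = 182 ℏ²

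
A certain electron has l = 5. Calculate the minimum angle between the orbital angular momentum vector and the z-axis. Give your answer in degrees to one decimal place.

θ_min ≈ 24.1°

|L|² = l(l+1)ℏ² = 30ℏ², so |L| = √30 ℏ.
The smallest angle corresponds to the largest L_z, i.e. m_l = l = 5, giving L_z = 5ℏ.
cos θ_min = 5/√30, so θ_min ≈ 24.1°.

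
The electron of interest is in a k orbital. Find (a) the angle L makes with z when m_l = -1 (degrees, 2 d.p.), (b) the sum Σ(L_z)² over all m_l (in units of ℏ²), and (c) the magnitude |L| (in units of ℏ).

The letter k corresponds to l = 7.
For m_l = -1: cos θ = -1/√56, θ ≈ 97.68°.
Σ m_l² = 280, so Σ(L_z)² = 280 ℏ².
|L| = ℏ√(7·8) = 2√14 ℏ ≈ 7.483ℏ.

θ(m_l=-1) ≈ 97.68°; Σ(L_z)² = 280 ℏ²; |L| = 2√14 ℏ ≈ 7.483ℏ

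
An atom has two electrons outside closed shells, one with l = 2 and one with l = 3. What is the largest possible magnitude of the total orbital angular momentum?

|L_tot|_max = √30 ℏ ≈ 5.477ℏ

By the triangle rule, |l₁ − l₂| ≤ L ≤ l₁ + l₂.
So L can be 1, 2, 3, 4, 5.
The largest magnitude corresponds to L = 5: |L_tot| = ℏ√(5·6) = √30 ℏ.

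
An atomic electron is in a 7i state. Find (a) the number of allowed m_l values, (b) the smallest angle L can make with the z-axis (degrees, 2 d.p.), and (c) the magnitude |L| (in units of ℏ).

7i means n = 7, l = 6.
There are 2l+1 = 13 values of m_l.
cos θ_min = 6/√42, so θ_min ≈ 22.21°.
|L| = ℏ√(6·7) = √42 ℏ ≈ 6.481ℏ.

13 values; θ_min ≈ 22.21°; |L| = √42 ℏ ≈ 6.481ℏ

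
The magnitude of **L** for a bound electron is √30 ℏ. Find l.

Since |L|² = l(l+1)ℏ², l(l+1) = 30.
Solving: l = 5.

l = 5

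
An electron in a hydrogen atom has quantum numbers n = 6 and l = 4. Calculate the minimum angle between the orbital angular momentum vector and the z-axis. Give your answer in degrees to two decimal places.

|L| = √(l(l+1)) ℏ = 2√5 ℏ.
The smallest angle corresponds to the largest L_z, i.e. m_l = l = 4, giving L_z = 4ℏ.
cos θ_min = 4/√20, so θ_min ≈ 26.57°.

θ_min ≈ 26.57°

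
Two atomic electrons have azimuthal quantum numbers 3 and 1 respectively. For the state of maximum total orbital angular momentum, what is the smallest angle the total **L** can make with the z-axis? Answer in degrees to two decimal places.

θ_min ≈ 26.57°

L runs from |3 − 1| = 2 to 3 + 1 = 4.
L ∈ {2, 3, 4}.
The maximum is L = 4, with |L_tot| = ℏ√(4·5) = 2√5 ℏ.
The minimum angle with z is arccos(4/√20) ≈ 26.57°.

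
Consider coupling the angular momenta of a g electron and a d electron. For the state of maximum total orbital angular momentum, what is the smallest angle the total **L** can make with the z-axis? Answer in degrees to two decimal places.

Angular momentum addition gives L = |l₁ − l₂|, …, l₁ + l₂.
Allowed values: L = 2, 3, 4, 5, 6.
The maximum is L = 6, with |L_tot| = ℏ√(6·7) = √42 ℏ.
The minimum angle with z is arccos(6/√42) ≈ 22.21°.

θ_min ≈ 22.21°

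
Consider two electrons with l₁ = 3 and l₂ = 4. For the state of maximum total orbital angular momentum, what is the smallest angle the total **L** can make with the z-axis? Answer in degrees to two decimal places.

θ_min ≈ 20.70°

L runs from |3 − 4| = 1 to 3 + 4 = 7.
L ∈ {1, 2, 3, 4, 5, 6, 7}.
The maximum is L = 7, with |L_tot| = ℏ√(7·8) = 2√14 ℏ.
The minimum angle with z is arccos(7/√56) ≈ 20.70°.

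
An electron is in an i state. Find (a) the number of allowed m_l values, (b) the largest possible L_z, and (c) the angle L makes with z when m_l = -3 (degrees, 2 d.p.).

An i state has l = 6.
There are 2l+1 = 13 values of m_l.
L_z,max = lℏ = 6ℏ.
For m_l = -3: cos θ = -3/√42, θ ≈ 117.58°.

13 values; L_z,max = 6ℏ; θ(m_l=-3) ≈ 117.58°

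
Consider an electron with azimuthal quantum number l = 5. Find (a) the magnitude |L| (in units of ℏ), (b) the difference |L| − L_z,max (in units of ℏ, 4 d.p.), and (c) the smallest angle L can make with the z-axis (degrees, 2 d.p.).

|L| = ℏ√(5·6) = √30 ℏ ≈ 5.477ℏ.
|L| − L_z,max = (√30 − 5)ℏ ≈ 0.4772ℏ.
cos θ_min = 5/√30, so θ_min ≈ 24.09°.

|L| = √30 ℏ ≈ 5.477ℏ; |L|−L_z,max ≈ 0.4772ℏ; θ_min ≈ 24.09°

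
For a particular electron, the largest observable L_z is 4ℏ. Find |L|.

The maximum L_z equals lℏ, giving l = 4.
|L| = ℏ√(l(l+1)) = 2√5 ℏ.

|L| = 2√5 ℏ ≈ 4.472ℏ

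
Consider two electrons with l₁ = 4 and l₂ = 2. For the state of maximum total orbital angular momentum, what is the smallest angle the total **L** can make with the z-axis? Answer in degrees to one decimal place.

Angular momentum addition gives L = |l₁ − l₂|, …, l₁ + l₂.
So L can be 2, 3, 4, 5, 6.
The maximum is L = 6, with |L_tot| = ℏ√(6·7) = √42 ℏ.
The minimum angle with z is arccos(6/√42) ≈ 22.2°.

θ_min ≈ 22.2°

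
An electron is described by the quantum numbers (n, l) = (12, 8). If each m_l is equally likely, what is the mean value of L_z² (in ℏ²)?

⟨L_z²⟩ = 24 ℏ²

m_l runs from −8 to 8, i.e. {-8, -7, -6, -5, -4, -3, -2, -1, 0, 1, 2, 3, 4, 5, 6, 7, 8}.
⟨L_z²⟩ = ℏ²·(Σ m_l²)/(2l+1) = ℏ²·408/17 = 24ℏ².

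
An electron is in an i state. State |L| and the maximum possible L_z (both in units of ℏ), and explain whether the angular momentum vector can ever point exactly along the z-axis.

No: L_z,max = 6ℏ < |L| = √42 ℏ ≈ 6.481ℏ

For an i orbital, l = 6.
|L| = √42 ℏ ≈ 6.4807ℏ, while L_z,max = lℏ = 6ℏ.
Since |L| > L_z,max, the vector can never point exactly along z; the closest it comes is θ_min = arccos(6/√42) ≈ 22.2°.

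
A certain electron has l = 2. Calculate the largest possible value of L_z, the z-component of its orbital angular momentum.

L_z,max = 2ℏ

L_z = m_l ℏ with m_l ∈ {−2, …, 2}; the maximum is m_l = 2.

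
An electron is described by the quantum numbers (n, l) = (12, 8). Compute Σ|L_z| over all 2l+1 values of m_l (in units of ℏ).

m_l ∈ {-8, -7, -6, -5, -4, -3, -2, -1, 0, 1, 2, 3, 4, 5, 6, 7, 8}.
Σ|m_l| = 2·8(8+1)/2 = 72.

Σ|L_z| = 72 ℏ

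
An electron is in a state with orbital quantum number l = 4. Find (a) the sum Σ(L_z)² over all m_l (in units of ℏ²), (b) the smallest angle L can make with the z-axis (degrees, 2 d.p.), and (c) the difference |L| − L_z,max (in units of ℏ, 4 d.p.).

Σ m_l² = 60, so Σ(L_z)² = 60 ℏ².
cos θ_min = 4/√20, so θ_min ≈ 26.57°.
|L| − L_z,max = (2√5 − 4)ℏ ≈ 0.4721ℏ.

Σ(L_z)² = 60 ℏ²; θ_min ≈ 26.57°; |L|−L_z,max ≈ 0.4721ℏ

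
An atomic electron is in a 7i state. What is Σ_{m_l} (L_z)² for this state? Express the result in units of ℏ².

The 7i subshell has l = 6.
m_l runs from −6 to 6, i.e. {-6, -5, -4, -3, -2, -1, 0, 1, 2, 3, 4, 5, 6}.
Σ m_l² = 2·(1 + 4 + 9 + 16 + 25 + 36) = 182.

Σ(L_z)² = 182 ℏ²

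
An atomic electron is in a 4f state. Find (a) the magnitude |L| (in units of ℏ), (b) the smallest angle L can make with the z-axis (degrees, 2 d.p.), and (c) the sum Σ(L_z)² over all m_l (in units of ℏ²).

The 4f subshell has l = 3.
|L| = ℏ√(3·4) = 2√3 ℏ ≈ 3.464ℏ.
cos θ_min = 3/√12, so θ_min ≈ 30.00°.
Σ m_l² = 28, so Σ(L_z)² = 28 ℏ².

|L| = 2√3 ℏ ≈ 3.464ℏ; θ_min ≈ 30.00°; Σ(L_z)² = 28 ℏ²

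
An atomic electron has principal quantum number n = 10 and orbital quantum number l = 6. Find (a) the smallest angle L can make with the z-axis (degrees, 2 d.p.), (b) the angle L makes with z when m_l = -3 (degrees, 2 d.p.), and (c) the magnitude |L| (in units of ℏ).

cos θ_min = 6/√42, so θ_min ≈ 22.21°.
For m_l = -3: cos θ = -3/√42, θ ≈ 117.58°.
|L| = ℏ√(6·7) = √42 ℏ ≈ 6.481ℏ.

θ_min ≈ 22.21°; θ(m_l=-3) ≈ 117.58°; |L| = √42 ℏ ≈ 6.481ℏ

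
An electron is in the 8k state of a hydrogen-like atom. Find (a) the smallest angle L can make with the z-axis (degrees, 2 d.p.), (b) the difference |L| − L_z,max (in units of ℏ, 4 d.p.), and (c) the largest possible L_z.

θ_min ≈ 20.70°; |L|−L_z,max ≈ 0.4833ℏ; L_z,max = 7ℏ

8k means n = 8, l = 7.
cos θ_min = 7/√56, so θ_min ≈ 20.70°.
|L| − L_z,max = (2√14 − 7)ℏ ≈ 0.4833ℏ.
L_z,max = lℏ = 7ℏ.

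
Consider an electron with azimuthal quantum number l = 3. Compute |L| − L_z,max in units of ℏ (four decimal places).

|L| − L_z,max ≈ 0.4641ℏ

|L| = 2√3 ℏ ≈ 3.4641ℏ, while L_z,max = lℏ = 3ℏ.
The difference is (2√3 − 3)ℏ ≈ 0.4641ℏ.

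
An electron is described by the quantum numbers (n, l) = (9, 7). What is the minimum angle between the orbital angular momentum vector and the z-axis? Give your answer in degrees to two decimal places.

θ_min ≈ 20.70°

|L| = ℏ√(l(l+1)) = 2√14 ℏ.
The smallest angle corresponds to the largest L_z, i.e. m_l = l = 7, giving L_z = 7ℏ.
cos θ_min = 7/√56, so θ_min ≈ 20.70°.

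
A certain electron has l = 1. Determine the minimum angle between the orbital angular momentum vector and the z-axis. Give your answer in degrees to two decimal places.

θ_min ≈ 45.00°

|L| = √(l(l+1)) ℏ = √2 ℏ.
The smallest angle corresponds to the largest L_z, i.e. m_l = l = 1, giving L_z = 1ℏ.
cos θ_min = 1/√2, so θ_min ≈ 45.00°.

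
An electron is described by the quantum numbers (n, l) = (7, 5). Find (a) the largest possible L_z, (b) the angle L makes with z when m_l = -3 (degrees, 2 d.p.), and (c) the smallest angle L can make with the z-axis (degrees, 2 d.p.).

L_z,max = lℏ = 5ℏ.
For m_l = -3: cos θ = -3/√30, θ ≈ 123.21°.
cos θ_min = 5/√30, so θ_min ≈ 24.09°.

L_z,max = 5ℏ; θ(m_l=-3) ≈ 123.21°; θ_min ≈ 24.09°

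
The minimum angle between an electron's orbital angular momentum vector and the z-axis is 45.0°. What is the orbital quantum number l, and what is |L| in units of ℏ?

l = 1, |L| = √2 ℏ ≈ 1.414ℏ

cos θ_min = l/√(l(l+1)) = √(l/(l+1)), so l/(l+1) = cos²(45.0°) = 0.5000.
Solving: l = 1.
Then |L| = ℏ√(1·2) = √2 ℏ.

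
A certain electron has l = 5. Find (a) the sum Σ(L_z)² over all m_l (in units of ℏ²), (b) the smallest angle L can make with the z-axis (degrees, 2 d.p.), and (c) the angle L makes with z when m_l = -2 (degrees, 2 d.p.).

Σ m_l² = 110, so Σ(L_z)² = 110 ℏ².
cos θ_min = 5/√30, so θ_min ≈ 24.09°.
For m_l = -2: cos θ = -2/√30, θ ≈ 111.42°.

Σ(L_z)² = 110 ℏ²; θ_min ≈ 24.09°; θ(m_l=-2) ≈ 111.42°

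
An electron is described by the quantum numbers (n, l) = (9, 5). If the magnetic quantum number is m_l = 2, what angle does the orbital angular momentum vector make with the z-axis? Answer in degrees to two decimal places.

|L|² = l(l+1)ℏ² = 30ℏ², so |L| = √30 ℏ.
L_z = m_l ℏ = 2ℏ.
cos θ = L_z/|L| = 2/√30, so θ ≈ 68.58°.

θ ≈ 68.58°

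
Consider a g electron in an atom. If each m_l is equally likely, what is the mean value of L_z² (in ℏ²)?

⟨L_z²⟩ = 6.667 ℏ²

The letter g corresponds to l = 4.
m_l runs from −4 to 4, i.e. {-4, -3, -2, -1, 0, 1, 2, 3, 4}.
⟨L_z²⟩ = ℏ²·(Σ m_l²)/(2l+1) = ℏ²·60/9 = 6.667ℏ².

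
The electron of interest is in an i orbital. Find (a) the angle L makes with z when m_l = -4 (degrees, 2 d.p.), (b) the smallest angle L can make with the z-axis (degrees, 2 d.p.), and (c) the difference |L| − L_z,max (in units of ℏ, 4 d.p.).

For an i orbital, l = 6.
For m_l = -4: cos θ = -4/√42, θ ≈ 128.11°.
cos θ_min = 6/√42, so θ_min ≈ 22.21°.
|L| − L_z,max = (√42 − 6)ℏ ≈ 0.4807ℏ.

θ(m_l=-4) ≈ 128.11°; θ_min ≈ 22.21°; |L|−L_z,max ≈ 0.4807ℏ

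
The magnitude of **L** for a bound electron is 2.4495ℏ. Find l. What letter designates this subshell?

|L| = ℏ√(l(l+1)), so l(l+1) = 6.
l² + l − 6 = 0 ⇒ l = 2.

l = 2 (d orbital)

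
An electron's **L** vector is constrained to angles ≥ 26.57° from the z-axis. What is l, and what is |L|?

cos²θ_min = l/(l+1) = 0.7999.
Thus l = 0.7999/(1 − 0.7999) ≈ 4.
Then |L| = ℏ√(4·5) = 2√5 ℏ.

l = 4, |L| = 2√5 ℏ ≈ 4.472ℏ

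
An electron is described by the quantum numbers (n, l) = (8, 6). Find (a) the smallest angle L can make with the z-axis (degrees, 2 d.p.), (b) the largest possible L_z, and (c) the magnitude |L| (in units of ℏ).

θ_min ≈ 22.21°; L_z,max = 6ℏ; |L| = √42 ℏ ≈ 6.481ℏ

cos θ_min = 6/√42, so θ_min ≈ 22.21°.
L_z,max = lℏ = 6ℏ.
|L| = ℏ√(6·7) = √42 ℏ ≈ 6.481ℏ.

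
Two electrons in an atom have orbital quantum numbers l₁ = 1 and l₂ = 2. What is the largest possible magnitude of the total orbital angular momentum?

Angular momentum addition gives L = |l₁ − l₂|, …, l₁ + l₂.
Allowed values: L = 1, 2, 3.
The largest magnitude corresponds to L = 3: |L_tot| = ℏ√(3·4) = 2√3 ℏ.

|L_tot|_max = 2√3 ℏ ≈ 3.464ℏ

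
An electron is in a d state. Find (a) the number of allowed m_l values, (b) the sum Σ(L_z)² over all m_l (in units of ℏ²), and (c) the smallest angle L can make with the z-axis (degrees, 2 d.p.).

For a d orbital, l = 2.
There are 2l+1 = 5 values of m_l.
Σ m_l² = 10, so Σ(L_z)² = 10 ℏ².
cos θ_min = 2/√6, so θ_min ≈ 35.26°.

5 values; Σ(L_z)² = 10 ℏ²; θ_min ≈ 35.26°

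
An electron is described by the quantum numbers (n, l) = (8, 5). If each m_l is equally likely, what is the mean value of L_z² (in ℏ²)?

⟨L_z²⟩ = 10 ℏ²

m_l ∈ {-5, -4, -3, -2, -1, 0, 1, 2, 3, 4, 5}.
Average of L_z² over 11 states: 110/11 ℏ² = 10 ℏ².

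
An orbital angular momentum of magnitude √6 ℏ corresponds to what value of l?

l = 2

Since |L|² = l(l+1)ℏ², l(l+1) = 6.
l² + l − 6 = 0 ⇒ l = 2.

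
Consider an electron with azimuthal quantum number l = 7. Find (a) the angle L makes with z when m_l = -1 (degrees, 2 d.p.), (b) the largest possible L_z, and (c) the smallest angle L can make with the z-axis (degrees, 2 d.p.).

For m_l = -1: cos θ = -1/√56, θ ≈ 97.68°.
L_z,max = lℏ = 7ℏ.
cos θ_min = 7/√56, so θ_min ≈ 20.70°.

θ(m_l=-1) ≈ 97.68°; L_z,max = 7ℏ; θ_min ≈ 20.70°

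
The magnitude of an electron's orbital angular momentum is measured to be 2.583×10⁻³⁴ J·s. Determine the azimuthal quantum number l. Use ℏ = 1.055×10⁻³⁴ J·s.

l = 2

|L|/ℏ = (2.583×10⁻³⁴)/(1.055×10⁻³⁴) ≈ 2.448.
Set l(l+1) = 5.99; the integer solution is l = 2.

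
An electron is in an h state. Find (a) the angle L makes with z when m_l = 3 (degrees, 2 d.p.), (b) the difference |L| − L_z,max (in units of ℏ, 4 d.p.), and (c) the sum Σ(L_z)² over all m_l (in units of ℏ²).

θ(m_l=3) ≈ 56.79°; |L|−L_z,max ≈ 0.4772ℏ; Σ(L_z)² = 110 ℏ²

An h state has l = 5.
For m_l = 3: cos θ = 3/√30, θ ≈ 56.79°.
|L| − L_z,max = (√30 − 5)ℏ ≈ 0.4772ℏ.
Σ m_l² = 110, so Σ(L_z)² = 110 ℏ².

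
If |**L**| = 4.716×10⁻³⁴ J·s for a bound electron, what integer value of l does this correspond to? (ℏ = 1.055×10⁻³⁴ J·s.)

In units of ℏ, |L| ≈ 4.470.
(|L|/ℏ)² = l(l+1) ≈ 19.98 ⇒ l = 4.

l = 4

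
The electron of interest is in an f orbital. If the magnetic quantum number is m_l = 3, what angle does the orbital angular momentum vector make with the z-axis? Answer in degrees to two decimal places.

For an f orbital, l = 3.
|L| = √(l(l+1)) ℏ = 2√3 ℏ.
L_z = m_l ℏ = 3ℏ.
cos θ = L_z/|L| = 3/√12, so θ ≈ 30.00°.

θ ≈ 30.00°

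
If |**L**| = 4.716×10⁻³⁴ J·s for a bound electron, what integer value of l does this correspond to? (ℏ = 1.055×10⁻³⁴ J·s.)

l = 4

Dividing by ℏ: |L|/ℏ ≈ 4.470.
(|L|/ℏ)² = l(l+1) ≈ 19.98 ⇒ l = 4.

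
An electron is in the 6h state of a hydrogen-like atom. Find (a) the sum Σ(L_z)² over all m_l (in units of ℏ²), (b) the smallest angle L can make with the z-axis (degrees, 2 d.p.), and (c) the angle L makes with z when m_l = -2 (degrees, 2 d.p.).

For 6h, l = 5.
Σ m_l² = 110, so Σ(L_z)² = 110 ℏ².
cos θ_min = 5/√30, so θ_min ≈ 24.09°.
For m_l = -2: cos θ = -2/√30, θ ≈ 111.42°.

Σ(L_z)² = 110 ℏ²; θ_min ≈ 24.09°; θ(m_l=-2) ≈ 111.42°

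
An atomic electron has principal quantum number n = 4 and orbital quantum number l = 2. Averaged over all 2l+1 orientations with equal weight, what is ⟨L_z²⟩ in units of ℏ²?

⟨L_z²⟩ = 2 ℏ²

m_l runs from −2 to 2, i.e. {-2, -1, 0, 1, 2}.
⟨L_z²⟩ = ℏ²·(Σ m_l²)/(2l+1) = ℏ²·10/5 = 2ℏ².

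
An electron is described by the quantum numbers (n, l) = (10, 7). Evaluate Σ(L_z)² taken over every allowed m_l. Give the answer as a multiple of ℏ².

Σ(L_z)² = 280 ℏ²

m_l ∈ {-7, -6, -5, -4, -3, -2, -1, 0, 1, 2, 3, 4, 5, 6, 7}.
Σ m_l² = l(l+1)(2l+1)/3 = 7·8·15/3 = 280.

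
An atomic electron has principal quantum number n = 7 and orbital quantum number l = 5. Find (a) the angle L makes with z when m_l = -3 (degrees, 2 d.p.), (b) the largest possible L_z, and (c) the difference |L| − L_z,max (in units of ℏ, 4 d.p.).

θ(m_l=-3) ≈ 123.21°; L_z,max = 5ℏ; |L|−L_z,max ≈ 0.4772ℏ

For m_l = -3: cos θ = -3/√30, θ ≈ 123.21°.
L_z,max = lℏ = 5ℏ.
|L| − L_z,max = (√30 − 5)ℏ ≈ 0.4772ℏ.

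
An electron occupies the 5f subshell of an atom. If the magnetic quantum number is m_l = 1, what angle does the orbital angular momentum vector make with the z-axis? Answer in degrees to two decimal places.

θ ≈ 73.22°

5f means n = 5, l = 3.
|L|² = l(l+1)ℏ² = 12ℏ², so |L| = 2√3 ℏ.
L_z = m_l ℏ = 1ℏ.
cos θ = L_z/|L| = 1/√12, so θ ≈ 73.22°.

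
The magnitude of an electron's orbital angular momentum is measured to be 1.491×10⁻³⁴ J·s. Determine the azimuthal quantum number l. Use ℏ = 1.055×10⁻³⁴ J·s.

l = 1

|L|/ℏ = (1.491×10⁻³⁴)/(1.055×10⁻³⁴) ≈ 1.413.
Set l(l+1) = 2.00; the integer solution is l = 1.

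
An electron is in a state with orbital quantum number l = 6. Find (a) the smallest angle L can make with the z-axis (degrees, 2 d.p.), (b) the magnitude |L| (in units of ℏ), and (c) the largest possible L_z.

cos θ_min = 6/√42, so θ_min ≈ 22.21°.
|L| = ℏ√(6·7) = √42 ℏ ≈ 6.481ℏ.
L_z,max = lℏ = 6ℏ.

θ_min ≈ 22.21°; |L| = √42 ℏ ≈ 6.481ℏ; L_z,max = 6ℏ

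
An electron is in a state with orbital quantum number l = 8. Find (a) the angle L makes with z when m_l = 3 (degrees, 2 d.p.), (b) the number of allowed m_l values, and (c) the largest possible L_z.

θ(m_l=3) ≈ 69.30°; 17 values; L_z,max = 8ℏ

For m_l = 3: cos θ = 3/√72, θ ≈ 69.30°.
There are 2l+1 = 17 values of m_l.
L_z,max = lℏ = 8ℏ.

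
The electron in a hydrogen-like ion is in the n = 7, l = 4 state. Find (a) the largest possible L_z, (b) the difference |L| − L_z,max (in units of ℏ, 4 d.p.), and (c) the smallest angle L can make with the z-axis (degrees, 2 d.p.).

L_z,max = lℏ = 4ℏ.
|L| − L_z,max = (2√5 − 4)ℏ ≈ 0.4721ℏ.
cos θ_min = 4/√20, so θ_min ≈ 26.57°.

L_z,max = 4ℏ; |L|−L_z,max ≈ 0.4721ℏ; θ_min ≈ 26.57°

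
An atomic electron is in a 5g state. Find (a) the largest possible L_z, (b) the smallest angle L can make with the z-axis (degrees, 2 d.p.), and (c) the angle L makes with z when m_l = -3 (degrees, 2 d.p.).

The 5g subshell has l = 4.
L_z,max = lℏ = 4ℏ.
cos θ_min = 4/√20, so θ_min ≈ 26.57°.
For m_l = -3: cos θ = -3/√20, θ ≈ 132.13°.

L_z,max = 4ℏ; θ_min ≈ 26.57°; θ(m_l=-3) ≈ 132.13°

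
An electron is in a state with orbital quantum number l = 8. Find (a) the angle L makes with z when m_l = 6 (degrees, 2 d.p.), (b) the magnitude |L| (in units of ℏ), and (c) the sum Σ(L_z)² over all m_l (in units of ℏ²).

For m_l = 6: cos θ = 6/√72, θ ≈ 45.00°.
|L| = ℏ√(8·9) = 6√2 ℏ ≈ 8.485ℏ.
Σ m_l² = 408, so Σ(L_z)² = 408 ℏ².

θ(m_l=6) ≈ 45.00°; |L| = 6√2 ℏ ≈ 8.485ℏ; Σ(L_z)² = 408 ℏ²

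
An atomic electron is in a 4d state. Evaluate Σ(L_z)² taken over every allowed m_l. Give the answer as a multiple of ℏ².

Σ(L_z)² = 10 ℏ²

The 4d subshell has l = 2.
The allowed m_l values are -2, -1, 0, 1, 2.
Summing m² from −2 to 2: Σ m_l² = 10.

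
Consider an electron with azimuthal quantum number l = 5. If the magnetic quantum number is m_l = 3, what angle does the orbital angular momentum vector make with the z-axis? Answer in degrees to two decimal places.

|L| = √(l(l+1)) ℏ = √30 ℏ.
L_z = m_l ℏ = 3ℏ.
cos θ = L_z/|L| = 3/√30, so θ ≈ 56.79°.

θ ≈ 56.79°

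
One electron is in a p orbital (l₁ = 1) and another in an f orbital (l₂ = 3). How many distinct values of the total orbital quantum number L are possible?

Angular momentum addition gives L = |l₁ − l₂|, …, l₁ + l₂.
So L can be 2, 3, 4.
That is 3 values.

3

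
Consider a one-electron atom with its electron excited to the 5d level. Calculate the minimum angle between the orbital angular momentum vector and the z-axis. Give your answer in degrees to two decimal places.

The 5d level has l = 2.
|L| = ℏ√(l(l+1)) = √6 ℏ.
The smallest angle corresponds to the largest L_z, i.e. m_l = l = 2, giving L_z = 2ℏ.
cos θ_min = 2/√6, so θ_min ≈ 35.26°.

θ_min ≈ 35.26°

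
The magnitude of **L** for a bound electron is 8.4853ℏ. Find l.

|L| = ℏ√(l(l+1)), so l(l+1) = 72.
l² + l − 72 = 0 ⇒ l = 8.

l = 8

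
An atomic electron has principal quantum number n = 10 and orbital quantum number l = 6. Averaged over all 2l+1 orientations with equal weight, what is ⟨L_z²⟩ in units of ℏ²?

The allowed m_l values are -6, -5, -4, -3, -2, -1, 0, 1, 2, 3, 4, 5, 6.
⟨L_z²⟩ = ℏ²·(Σ m_l²)/(2l+1) = ℏ²·182/13 = 14ℏ².

⟨L_z²⟩ = 14 ℏ²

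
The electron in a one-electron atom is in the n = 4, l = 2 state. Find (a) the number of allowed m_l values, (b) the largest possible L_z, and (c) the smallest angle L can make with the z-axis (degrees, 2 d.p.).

There are 2l+1 = 5 values of m_l.
L_z,max = lℏ = 2ℏ.
cos θ_min = 2/√6, so θ_min ≈ 35.26°.

5 values; L_z,max = 2ℏ; θ_min ≈ 35.26°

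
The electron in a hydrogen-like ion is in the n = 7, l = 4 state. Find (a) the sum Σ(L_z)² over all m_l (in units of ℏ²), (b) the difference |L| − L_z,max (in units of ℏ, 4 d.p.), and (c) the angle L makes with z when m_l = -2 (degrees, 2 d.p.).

Σ m_l² = 60, so Σ(L_z)² = 60 ℏ².
|L| − L_z,max = (2√5 − 4)ℏ ≈ 0.4721ℏ.
For m_l = -2: cos θ = -2/√20, θ ≈ 116.57°.

Σ(L_z)² = 60 ℏ²; |L|−L_z,max ≈ 0.4721ℏ; θ(m_l=-2) ≈ 116.57°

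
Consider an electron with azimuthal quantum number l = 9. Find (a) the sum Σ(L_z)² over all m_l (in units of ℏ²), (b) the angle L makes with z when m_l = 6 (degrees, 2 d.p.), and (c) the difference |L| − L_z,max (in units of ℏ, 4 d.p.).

Σ m_l² = 570, so Σ(L_z)² = 570 ℏ².
For m_l = 6: cos θ = 6/√90, θ ≈ 50.77°.
|L| − L_z,max = (3√10 − 9)ℏ ≈ 0.4868ℏ.

Σ(L_z)² = 570 ℏ²; θ(m_l=6) ≈ 50.77°; |L|−L_z,max ≈ 0.4868ℏ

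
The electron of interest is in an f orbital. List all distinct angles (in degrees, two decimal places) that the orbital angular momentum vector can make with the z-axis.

An f state has l = 3.
|L| = ℏ√(l(l+1)) = 2√3 ℏ.
cos θ = m_l/√12 for each m_l ∈ {-3, -2, -1, 0, 1, 2, 3}.

θ ∈ {30.00°, 54.74°, 73.22°, 90.00°, 106.78°, 125.26°, 150.00°}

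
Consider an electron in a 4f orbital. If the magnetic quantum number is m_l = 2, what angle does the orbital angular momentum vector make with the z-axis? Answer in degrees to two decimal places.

θ ≈ 54.74°

4f means n = 4, l = 3.
|L| = √(l(l+1)) ℏ = 2√3 ℏ.
L_z = m_l ℏ = 2ℏ.
cos θ = L_z/|L| = 2/√12, so θ ≈ 54.74°.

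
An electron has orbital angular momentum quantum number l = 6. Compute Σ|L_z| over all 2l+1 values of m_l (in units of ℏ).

The allowed m_l values are -6, -5, -4, -3, -2, -1, 0, 1, 2, 3, 4, 5, 6.
Σ|m_l| = 2(1+2+…+6) = 42.

Σ|L_z| = 42 ℏ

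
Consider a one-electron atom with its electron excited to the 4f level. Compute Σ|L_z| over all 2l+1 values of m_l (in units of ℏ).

The 4f level has l = 3.
m_l ∈ {-3, -2, -1, 0, 1, 2, 3}.
Σ|m_l| = 2·3(3+1)/2 = 12.

Σ|L_z| = 12 ℏ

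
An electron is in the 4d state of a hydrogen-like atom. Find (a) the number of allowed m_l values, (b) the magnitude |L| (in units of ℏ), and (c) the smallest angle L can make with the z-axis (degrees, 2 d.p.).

5 values; |L| = √6 ℏ ≈ 2.449ℏ; θ_min ≈ 35.26°

4d means n = 4, l = 2.
There are 2l+1 = 5 values of m_l.
|L| = ℏ√(2·3) = √6 ℏ ≈ 2.449ℏ.
cos θ_min = 2/√6, so θ_min ≈ 35.26°.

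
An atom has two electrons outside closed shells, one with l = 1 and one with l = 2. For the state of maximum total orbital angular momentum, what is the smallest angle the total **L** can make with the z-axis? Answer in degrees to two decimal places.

The total orbital quantum number L ranges from |l₁ − l₂| to l₁ + l₂ in integer steps.
L ∈ {1, 2, 3}.
The maximum is L = 3, with |L_tot| = ℏ√(3·4) = 2√3 ℏ.
The minimum angle with z is arccos(3/√12) ≈ 30.00°.

θ_min ≈ 30.00°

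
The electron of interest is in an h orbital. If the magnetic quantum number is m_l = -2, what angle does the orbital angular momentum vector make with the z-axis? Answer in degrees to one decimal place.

For an h orbital, l = 5.
|L|² = l(l+1)ℏ² = 30ℏ², so |L| = √30 ℏ.
L_z = m_l ℏ = −2ℏ.
cos θ = L_z/|L| = -2/√30, so θ ≈ 111.4°.

θ ≈ 111.4°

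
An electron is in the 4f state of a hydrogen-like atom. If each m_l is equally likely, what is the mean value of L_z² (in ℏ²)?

⟨L_z²⟩ = 4 ℏ²

4f means n = 4, l = 3.
m_l runs from −3 to 3, i.e. {-3, -2, -1, 0, 1, 2, 3}.
Average of L_z² over 7 states: 28/7 ℏ² = 4 ℏ².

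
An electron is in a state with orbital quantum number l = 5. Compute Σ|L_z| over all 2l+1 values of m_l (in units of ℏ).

Σ|L_z| = 30 ℏ

The allowed m_l values are -5, -4, -3, -2, -1, 0, 1, 2, 3, 4, 5.
Σ|m_l| = l(l+1) = 30.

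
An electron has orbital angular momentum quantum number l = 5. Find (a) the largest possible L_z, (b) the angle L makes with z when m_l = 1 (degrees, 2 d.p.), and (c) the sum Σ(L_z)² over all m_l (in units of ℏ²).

L_z,max = 5ℏ; θ(m_l=1) ≈ 79.48°; Σ(L_z)² = 110 ℏ²

L_z,max = lℏ = 5ℏ.
For m_l = 1: cos θ = 1/√30, θ ≈ 79.48°.
Σ m_l² = 110, so Σ(L_z)² = 110 ℏ².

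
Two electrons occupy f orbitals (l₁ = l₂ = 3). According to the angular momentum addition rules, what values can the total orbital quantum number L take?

L = 0, 1, 2, 3, 4, 5, 6

L runs from |3 − 3| = 0 to 3 + 3 = 6.
So L can be 0, 1, 2, 3, 4, 5, 6.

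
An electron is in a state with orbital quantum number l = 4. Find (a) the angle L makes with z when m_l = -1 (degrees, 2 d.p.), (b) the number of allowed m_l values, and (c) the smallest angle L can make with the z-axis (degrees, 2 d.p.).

θ(m_l=-1) ≈ 102.92°; 9 values; θ_min ≈ 26.57°

For m_l = -1: cos θ = -1/√20, θ ≈ 102.92°.
There are 2l+1 = 9 values of m_l.
cos θ_min = 4/√20, so θ_min ≈ 26.57°.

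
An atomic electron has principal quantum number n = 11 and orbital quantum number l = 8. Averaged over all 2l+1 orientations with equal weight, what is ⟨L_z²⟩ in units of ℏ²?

The allowed m_l values are -8, -7, -6, -5, -4, -3, -2, -1, 0, 1, 2, 3, 4, 5, 6, 7, 8.
Average of L_z² over 17 states: 408/17 ℏ² = 24 ℏ².

⟨L_z²⟩ = 24 ℏ²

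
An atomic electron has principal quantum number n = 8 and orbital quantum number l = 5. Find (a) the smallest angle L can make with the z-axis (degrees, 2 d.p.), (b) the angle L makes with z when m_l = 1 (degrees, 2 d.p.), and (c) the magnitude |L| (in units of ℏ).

θ_min ≈ 24.09°; θ(m_l=1) ≈ 79.48°; |L| = √30 ℏ ≈ 5.477ℏ

cos θ_min = 5/√30, so θ_min ≈ 24.09°.
For m_l = 1: cos θ = 1/√30, θ ≈ 79.48°.
|L| = ℏ√(5·6) = √30 ℏ ≈ 5.477ℏ.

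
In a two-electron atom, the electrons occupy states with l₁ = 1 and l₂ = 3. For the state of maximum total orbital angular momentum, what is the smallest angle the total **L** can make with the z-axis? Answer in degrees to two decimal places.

By the triangle rule, |l₁ − l₂| ≤ L ≤ l₁ + l₂.
L ∈ {2, 3, 4}.
The maximum is L = 4, with |L_tot| = ℏ√(4·5) = 2√5 ℏ.
The minimum angle with z is arccos(4/√20) ≈ 26.57°.

θ_min ≈ 26.57°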